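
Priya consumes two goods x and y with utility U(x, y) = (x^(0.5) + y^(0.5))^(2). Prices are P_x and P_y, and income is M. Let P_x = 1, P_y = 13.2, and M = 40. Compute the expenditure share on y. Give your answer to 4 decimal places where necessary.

share on y = 0.0704

Substitute y = (y/x)·x into the budget: x* = M/(P_x + P_y·(y/x)).
Numerically y/x = 0.005739, so x* = 40/(1 + 13.2·0.005739) = 37.1831 and y* = 0.005739·37.1831 = 0.2134.
Expenditure on y: 13.2·0.2134 = 2.8169; share = 0.0704.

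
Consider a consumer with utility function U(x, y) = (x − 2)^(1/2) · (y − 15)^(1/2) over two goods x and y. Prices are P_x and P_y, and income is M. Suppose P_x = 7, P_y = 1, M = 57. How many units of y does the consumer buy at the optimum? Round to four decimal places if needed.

y* = 29

After buying the subsistence bundle (2, 15), a share 0.5 of the remaining income goes to x: x* = 2 + 0.5·(M − 2P_x − 15P_y)/P_x.
Discretionary income = 57 − 2·7 − 15·1 = 28; y* = 15 + 0.5·28/1 = 29.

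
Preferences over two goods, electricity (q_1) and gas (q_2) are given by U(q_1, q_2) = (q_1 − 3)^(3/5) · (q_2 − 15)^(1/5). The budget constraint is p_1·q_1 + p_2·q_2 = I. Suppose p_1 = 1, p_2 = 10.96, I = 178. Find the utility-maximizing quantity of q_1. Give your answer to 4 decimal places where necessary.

q_1* = 10.95

Let q_1' = q_1−3, q_2' = q_2−15. MRS = 3·q_2'/q_1' = p_1/p_2.
Substituting into the budget: q_1* = 3 + 0.75·(I − 3·p_1 − 15·p_2)/p_1, and q_2* = 15 + 0.25·(…)/p_2.
Discretionary income = 178 − 3·1 − 15·10.96 = 10.6; q_1* = 3 + 0.75·10.6/1 = 10.95.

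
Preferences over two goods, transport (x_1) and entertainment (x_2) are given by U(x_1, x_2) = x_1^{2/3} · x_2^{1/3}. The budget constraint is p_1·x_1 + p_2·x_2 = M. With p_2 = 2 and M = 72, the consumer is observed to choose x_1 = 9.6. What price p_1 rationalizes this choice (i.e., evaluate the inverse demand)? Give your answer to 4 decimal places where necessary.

Tangency: MRS = 2·x_2/x_1 = p_1/p_2.
So 2/3·p_2·x_2 = 1/3·p_1·x_1; combined with the budget, a share 2/3 of income goes to x_1.
Demand: x_1*(p_1,p_2,M) = 2/3·M/p_1 and x_2* = 1/3·M/p_2.
Set x_1* = 9.6 in the demand function and solve for p_1: p_1 = 5.

p_1 = 5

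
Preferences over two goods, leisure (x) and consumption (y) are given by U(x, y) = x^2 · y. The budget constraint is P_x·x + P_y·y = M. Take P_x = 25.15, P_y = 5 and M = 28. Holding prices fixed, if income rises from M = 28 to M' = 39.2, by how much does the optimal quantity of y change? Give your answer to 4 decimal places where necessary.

Δy* = 0.7467

The MRS is 2·y/x. Set MRS = P_x/P_y.
So 2·P_y·y = P_x·x; combined with the budget, a share 2/3 of income goes to x.
Demand: x*(P_x,P_y,M) = 2/3·M/P_x and y* = 1/3·M/P_y.
At P_x=25.15, P_y=5, M=28: y* = 1/3·28/5 = 1.8667.
At M' = 39.2: y* = 2.6133. Change: 2.6133 − 1.8667 = 0.7467.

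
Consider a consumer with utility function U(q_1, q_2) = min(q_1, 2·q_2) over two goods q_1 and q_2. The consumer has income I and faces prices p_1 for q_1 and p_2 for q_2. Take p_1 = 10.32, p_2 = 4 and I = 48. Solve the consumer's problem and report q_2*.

Leontief preferences: the optimum is at the kink where q_1/2 = q_2/1, i.e. q_2 = (1/2)·q_1.
Budget: p_1·q_1 + p_2·(1/2)·q_1 = I, so (2·p_1 + p_2)·q_1 = 2·I.
Demand: q_1*(p_1,p_2,I) = 2·I/(2·p_1 + p_2), q_2* = I/(2·p_1 + p_2).
Here 2·10.32 + 4 = 24.64, giving q_2* = 1.9481.

q_2* = 1.9481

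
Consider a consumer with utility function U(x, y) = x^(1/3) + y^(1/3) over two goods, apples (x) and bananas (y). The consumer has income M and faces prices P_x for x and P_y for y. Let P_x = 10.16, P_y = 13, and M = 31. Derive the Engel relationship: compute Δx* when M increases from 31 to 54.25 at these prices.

Δx* = 1.2146

With the ratio pinned down, the budget gives x* = M/(P_x + P_y·(y/x)) and y* = (y/x)·x*.
Numerically y/x = 0.690916, so x* = 31/(10.16 + 13·0.690916) = 1.6195.
At M' = 54.25: x* = 2.8341. Change: 2.8341 − 1.6195 = 1.2146.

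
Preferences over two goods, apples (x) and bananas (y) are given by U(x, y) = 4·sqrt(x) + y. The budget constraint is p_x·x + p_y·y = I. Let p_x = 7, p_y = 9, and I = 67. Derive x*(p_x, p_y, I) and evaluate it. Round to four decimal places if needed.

x* = 6.6122

Set MRS = p_x/p_y: 2·x^(−1/2) = p_x/p_y.
Solve: √x = 2·p_y/p_x, so x*(p_x,p_y) = (2·p_y/p_x)², and y* = (I − p_x·x*)/p_y.
Plugging in: x* = (2·9/7)² = 6.6122.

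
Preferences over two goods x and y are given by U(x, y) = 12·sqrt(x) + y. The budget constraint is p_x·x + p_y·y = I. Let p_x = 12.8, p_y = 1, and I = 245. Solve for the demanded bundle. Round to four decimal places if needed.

x* = 0.2197, y* = 242.1875

Set MRS = p_x/p_y: 6·x^(−1/2) = p_x/p_y.
Solve: √x = 6·p_y/p_x, so x*(p_x,p_y) = (6·p_y/p_x)², and y* = (I − p_x·x*)/p_y.
Plugging in: x* = (6·1/12.8)² = 0.2197, y* = 242.1875.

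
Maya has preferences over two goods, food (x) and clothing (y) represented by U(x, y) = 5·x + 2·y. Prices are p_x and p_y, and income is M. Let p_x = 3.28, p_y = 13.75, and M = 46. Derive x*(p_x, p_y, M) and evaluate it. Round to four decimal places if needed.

x* = 14.0244

Perfect substitutes: compare marginal utility per dollar. 5/p_x vs 2/p_y → 1.5244 vs 0.1455.
x gives more utility per dollar, so spend all income on x: x* = M/p_x, y* = 0.
Numerically: x* = 14.0244, y* = 0.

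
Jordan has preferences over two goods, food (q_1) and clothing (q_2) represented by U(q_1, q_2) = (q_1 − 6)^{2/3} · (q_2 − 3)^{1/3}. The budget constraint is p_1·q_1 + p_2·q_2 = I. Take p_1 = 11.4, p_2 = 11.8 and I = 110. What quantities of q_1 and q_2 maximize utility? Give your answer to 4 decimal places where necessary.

q_1* = 6.3626, q_2* = 3.1751

This is Cobb-Douglas in (q_1−6, q_2−3): tangency gives 2/3·p_2·(q_2−3) = 1/3·p_1·(q_1−6).
After buying the subsistence bundle (6, 3), a share 2/3 of the remaining income goes to q_1: q_1* = 6 + 2/3·(I − 6p_1 − 3p_2)/p_1.
Discretionary income = 110 − 6·11.4 − 3·11.8 = 6.2; q_1* = 6 + 2/3·6.2/11.4 = 6.3626; q_2* = 3 + 1/3·6.2/11.8 = 3.1751.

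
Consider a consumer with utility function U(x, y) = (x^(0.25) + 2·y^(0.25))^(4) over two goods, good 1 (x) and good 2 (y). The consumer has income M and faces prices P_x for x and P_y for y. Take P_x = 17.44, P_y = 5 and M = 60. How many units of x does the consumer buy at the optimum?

x* = 0.7135

MRS = MU_x/MU_y = (1/2)·(y/x)^(0.75). Set equal to P_x/P_y.
Solve for the ratio: y/x = [2·P_x/P_y]^(4/3).
Substitute y = (y/x)·x into the budget: x* = M/(P_x + P_y·(y/x)).
Numerically y/x = 13.329339, so x* = 60/(17.44 + 5·13.329339) = 0.7135.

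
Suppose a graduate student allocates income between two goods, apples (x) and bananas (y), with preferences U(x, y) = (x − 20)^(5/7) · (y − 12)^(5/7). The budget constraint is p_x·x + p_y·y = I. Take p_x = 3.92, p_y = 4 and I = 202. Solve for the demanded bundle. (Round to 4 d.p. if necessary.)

Let x' = x−20, y' = y−12. MRS = y'/x' = p_x/p_y.
After buying the subsistence bundle (20, 12), a share 0.5 of the remaining income goes to x: x* = 20 + 0.5·(I − 20p_x − 12p_y)/p_x.
Discretionary income = 202 − 20·3.92 − 12·4 = 75.6; x* = 20 + 0.5·75.6/3.92 = 29.6429; y* = 12 + 0.5·75.6/4 = 21.45.

x* = 29.6429, y* = 21.45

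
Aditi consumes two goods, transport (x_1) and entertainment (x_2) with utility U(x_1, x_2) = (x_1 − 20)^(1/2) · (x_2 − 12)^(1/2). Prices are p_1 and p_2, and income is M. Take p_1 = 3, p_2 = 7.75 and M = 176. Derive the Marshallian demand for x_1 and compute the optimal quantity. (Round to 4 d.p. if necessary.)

x_1* = 23.8333

MRS = (x_2−12)/(x_1−20). Tangency with p_1/p_2 gives x_2−12 = (p_1/p_2)·(x_1−20).
Substituting into the budget: x_1* = 20 + 0.5·(M − 20·p_1 − 12·p_2)/p_1, and x_2* = 12 + 0.5·(…)/p_2.
Discretionary income = 176 − 20·3 − 12·7.75 = 23; x_1* = 20 + 0.5·23/3 = 23.8333.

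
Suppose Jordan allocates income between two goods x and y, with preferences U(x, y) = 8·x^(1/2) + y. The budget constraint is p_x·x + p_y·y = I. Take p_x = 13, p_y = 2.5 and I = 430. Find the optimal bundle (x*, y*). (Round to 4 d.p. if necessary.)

Plugging in: x* = (4·2.5/13)² = 0.5917, y* = 168.9231.

x* = 0.5917, y* = 168.9231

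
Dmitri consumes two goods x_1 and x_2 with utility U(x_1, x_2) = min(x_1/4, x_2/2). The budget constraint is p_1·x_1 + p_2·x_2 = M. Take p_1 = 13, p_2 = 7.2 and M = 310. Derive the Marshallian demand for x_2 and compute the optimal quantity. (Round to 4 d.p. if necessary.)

x_2* = 9.3373

With perfect complements, no substitution: consume in ratio x_1:x_2 = 4:2.
Budget: p_1·x_1 + p_2·(1/2)·x_1 = M, so (4·p_1 + 2·p_2)·x_1 = 4·M.
Demand: x_1*(p_1,p_2,M) = 4·M/(4·p_1 + 2·p_2), x_2* = 2·M/(4·p_1 + 2·p_2).
Here 4·13 + 2·7.2 = 66.4, giving x_2* = 9.3373.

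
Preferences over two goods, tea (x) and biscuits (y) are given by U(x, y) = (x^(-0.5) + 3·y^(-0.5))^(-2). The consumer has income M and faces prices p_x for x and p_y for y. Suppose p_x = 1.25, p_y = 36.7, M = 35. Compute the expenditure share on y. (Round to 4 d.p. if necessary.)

share on y = 0.8652

MU_x ∝ x^(-1.5), MU_y ∝ 3·y^(-1.5), so MRS = (1/3)·(y/x)^(1.5) = p_x/p_y.
Hence y/x = (3·p_x/p_y)^(1/(1.5)), i.e. raised to the 2/3 power.
Substitute y = (y/x)·x into the budget: x* = M/(p_x + p_y·(y/x)).
Numerically y/x = 0.218563, so x* = 35/(1.25 + 36.7·0.218563) = 3.7751 and y* = 0.218563·3.7751 = 0.8251.
Expenditure on y: 36.7·0.8251 = 30.2811; share = 0.8652.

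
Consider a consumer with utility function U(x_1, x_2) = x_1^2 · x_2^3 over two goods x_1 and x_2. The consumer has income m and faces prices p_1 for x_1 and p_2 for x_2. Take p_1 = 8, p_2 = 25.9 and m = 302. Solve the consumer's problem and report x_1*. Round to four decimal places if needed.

Tangency: MRS = (2/3)·x_2/x_1 = p_1/p_2.
So 2·p_2·x_2 = 3·p_1·x_1; combined with the budget, a share 0.4 of income goes to x_1.
Demand: x_1*(p_1,p_2,m) = 0.4·m/p_1 and x_2* = 0.6·m/p_2.
At p_1=8, p_2=25.9, m=302: x_1* = 0.4·302/8 = 15.1.

x_1* = 15.1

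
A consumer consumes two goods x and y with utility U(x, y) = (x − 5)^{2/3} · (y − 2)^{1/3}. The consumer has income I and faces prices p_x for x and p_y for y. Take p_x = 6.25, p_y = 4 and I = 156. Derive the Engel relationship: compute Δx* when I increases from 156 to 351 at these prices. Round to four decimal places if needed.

Δx* = 20.8

After buying the subsistence bundle (5, 2), a share 2/3 of the remaining income goes to x: x* = 5 + 2/3·(I − 5p_x − 2p_y)/p_x.
Discretionary income = 156 − 5·6.25 − 2·4 = 116.75; x* = 5 + 2/3·116.75/6.25 = 17.4533.
At I' = 351: x* = 38.2533. Change: 38.2533 − 17.4533 = 20.8.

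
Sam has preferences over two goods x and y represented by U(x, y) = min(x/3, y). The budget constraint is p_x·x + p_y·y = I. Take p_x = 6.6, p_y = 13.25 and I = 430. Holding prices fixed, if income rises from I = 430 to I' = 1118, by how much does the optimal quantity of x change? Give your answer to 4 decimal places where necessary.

Δx* = 62.4508

Demand: x*(p_x,p_y,I) = 3·I/(3·p_x + p_y), y* = I/(3·p_x + p_y).
Here 3·6.6 + 13.25 = 33.05, giving x* = 39.0318.
At I' = 1118: x* = 101.4826. Change: 101.4826 − 39.0318 = 62.4508.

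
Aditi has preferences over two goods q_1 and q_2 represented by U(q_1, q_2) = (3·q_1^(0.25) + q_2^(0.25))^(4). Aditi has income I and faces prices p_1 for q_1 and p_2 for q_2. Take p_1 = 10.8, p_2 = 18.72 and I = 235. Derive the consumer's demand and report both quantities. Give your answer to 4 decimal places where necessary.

q_1* = 18.2482, q_2* = 2.0256

MU_q_1 ∝ 3·q_1^(-0.75), MU_q_2 ∝ q_2^(-0.75), so MRS = 3·(q_2/q_1)^(0.75) = p_1/p_2.
Hence q_2/q_1 = ((1/3)·p_1/p_2)^(1/(0.75)), i.e. raised to the 4/3 power.
With the ratio pinned down, the budget gives q_1* = I/(p_1 + p_2·(q_2/q_1)) and q_2* = (q_2/q_1)·q_1*.
Numerically q_2/q_1 = 0.111002, so q_1* = 235/(10.8 + 18.72·0.111002) = 18.2482 and q_2* = 0.111002·18.2482 = 2.0256.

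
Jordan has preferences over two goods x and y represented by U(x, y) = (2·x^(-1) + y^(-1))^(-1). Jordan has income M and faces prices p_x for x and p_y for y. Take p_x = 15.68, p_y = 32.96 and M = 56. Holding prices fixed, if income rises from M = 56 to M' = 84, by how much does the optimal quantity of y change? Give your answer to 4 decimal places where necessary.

From the CES first-order condition, 2·(y/x)^(2) = p_x/p_y.
Hence y/x = ((1/2)·p_x/p_y)^(1/(2)), i.e. raised to the 0.5 power.
With the ratio pinned down, the budget gives x* = M/(p_x + p_y·(y/x)) and y* = (y/x)·x*.
Numerically y/x = 0.487713, so x* = 56/(15.68 + 32.96·0.487713) = 1.7635 and y* = 0.487713·1.7635 = 0.8601.
At M' = 84: y* = 1.2901. Change: 1.2901 − 0.8601 = 0.43.

Δy* = 0.43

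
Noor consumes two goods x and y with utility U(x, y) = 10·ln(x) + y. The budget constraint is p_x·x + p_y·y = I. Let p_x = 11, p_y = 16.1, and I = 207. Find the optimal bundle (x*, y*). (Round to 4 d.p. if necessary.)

x* = 14.6364, y* = 2.8571

Set MRS = p_x/p_y: (10/x)/1 = p_x/p_y.
So x*(p_x,p_y) = 10·p_y/p_x, independent of income; and y* = (I − 10·p_y)/p_y.
At the given prices: x* = 10·16.1/11 = 14.6364, and y* = 2.8571.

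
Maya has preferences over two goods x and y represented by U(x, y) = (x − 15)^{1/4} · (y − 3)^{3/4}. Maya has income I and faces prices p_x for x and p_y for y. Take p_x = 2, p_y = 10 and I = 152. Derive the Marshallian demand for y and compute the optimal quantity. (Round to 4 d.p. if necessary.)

y* = 9.9

Let x' = x−15, y' = y−3. MRS = (1/3)·y'/x' = p_x/p_y.
After buying the subsistence bundle (15, 3), a share 0.25 of the remaining income goes to x: x* = 15 + 0.25·(I − 15p_x − 3p_y)/p_x.
Discretionary income = 152 − 15·2 − 3·10 = 92; y* = 3 + 0.75·92/10 = 9.9.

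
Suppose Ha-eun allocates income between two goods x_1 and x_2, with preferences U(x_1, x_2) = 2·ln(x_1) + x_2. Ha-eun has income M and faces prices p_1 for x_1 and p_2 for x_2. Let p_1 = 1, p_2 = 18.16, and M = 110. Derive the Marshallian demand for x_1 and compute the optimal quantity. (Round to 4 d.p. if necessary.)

x_1* = 36.32

MU_x_1 = 2/x_1, MU_x_2 = 1. Tangency: 2/x_1 = p_1/p_2.
So x_1*(p_1,p_2) = 2·p_2/p_1, independent of income; and x_2* = (M − 2·p_2)/p_2.
At the given prices: x_1* = 2·18.16/1 = 36.32.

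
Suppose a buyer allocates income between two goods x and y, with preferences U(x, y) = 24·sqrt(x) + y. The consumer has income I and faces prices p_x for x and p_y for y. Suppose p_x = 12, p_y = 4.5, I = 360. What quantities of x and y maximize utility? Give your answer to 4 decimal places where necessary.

Set MRS = p_x/p_y: 12·x^(−1/2) = p_x/p_y.
Thus x* = (12·p_y/p_x)² — independent of I — with the rest of income spent on y.
Plugging in: x* = (12·4.5/12)² = 20.25, y* = 26.

x* = 20.25, y* = 26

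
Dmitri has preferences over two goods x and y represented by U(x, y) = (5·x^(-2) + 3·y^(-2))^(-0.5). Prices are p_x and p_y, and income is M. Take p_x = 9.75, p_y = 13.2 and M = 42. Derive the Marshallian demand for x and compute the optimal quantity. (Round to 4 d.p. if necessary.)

With the ratio pinned down, the budget gives x* = M/(p_x + p_y·(y/x)) and y* = (y/x)·x*.
Numerically y/x = 0.762419, so x* = 42/(9.75 + 13.2·0.762419) = 2.1197.

x* = 2.1197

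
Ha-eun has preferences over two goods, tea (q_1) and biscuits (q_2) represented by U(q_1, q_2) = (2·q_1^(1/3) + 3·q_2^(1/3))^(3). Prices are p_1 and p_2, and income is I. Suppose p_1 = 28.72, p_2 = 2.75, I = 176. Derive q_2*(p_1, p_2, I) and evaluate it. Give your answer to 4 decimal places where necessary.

Numerically q_2/q_1 = 62.003257, so q_1* = 176/(28.72 + 2.75·62.003257) = 0.8834 and q_2* = 62.003257·0.8834 = 54.774.

q_2* = 54.774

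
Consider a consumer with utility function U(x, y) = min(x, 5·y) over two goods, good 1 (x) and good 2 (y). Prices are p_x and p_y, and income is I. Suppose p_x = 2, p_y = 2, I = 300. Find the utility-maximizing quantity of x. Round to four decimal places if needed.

x* = 125

Demand: x*(p_x,p_y,I) = 5·I/(5·p_x + p_y), y* = I/(5·p_x + p_y).
Here 5·2 + 2 = 12, giving x* = 125.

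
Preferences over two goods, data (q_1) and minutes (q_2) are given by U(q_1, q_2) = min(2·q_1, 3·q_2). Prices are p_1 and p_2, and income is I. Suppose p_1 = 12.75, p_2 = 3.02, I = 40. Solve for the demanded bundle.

q_1* = 2.7094, q_2* = 1.8063

Leontief preferences: the optimum is at the kink where q_1/3 = q_2/2, i.e. q_2 = (2/3)·q_1.
Budget: p_1·q_1 + p_2·(2/3)·q_1 = I, so (3·p_1 + 2·p_2)·q_1 = 3·I.
Demand: q_1*(p_1,p_2,I) = 3·I/(3·p_1 + 2·p_2), q_2* = 2·I/(3·p_1 + 2·p_2).
Here 3·12.75 + 2·3.02 = 44.29, giving q_1* = 2.7094 and q_2* = 1.8063.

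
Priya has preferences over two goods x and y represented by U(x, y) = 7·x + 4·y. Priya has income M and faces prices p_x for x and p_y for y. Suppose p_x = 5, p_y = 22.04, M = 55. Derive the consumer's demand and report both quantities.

Perfect substitutes: compare marginal utility per dollar. 7/p_x vs 4/p_y → 1.4 vs 0.1815.
x gives more utility per dollar, so spend all income on x: x* = M/p_x, y* = 0.
Numerically: x* = 11, y* = 0.

x* = 11, y* = 0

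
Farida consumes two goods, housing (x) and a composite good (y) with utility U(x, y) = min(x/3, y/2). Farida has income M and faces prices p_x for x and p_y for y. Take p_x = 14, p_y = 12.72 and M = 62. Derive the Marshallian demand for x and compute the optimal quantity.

x* = 2.758

Demand: x*(p_x,p_y,M) = 3·M/(3·p_x + 2·p_y), y* = 2·M/(3·p_x + 2·p_y).
Here 3·14 + 2·12.72 = 67.44, giving x* = 2.758.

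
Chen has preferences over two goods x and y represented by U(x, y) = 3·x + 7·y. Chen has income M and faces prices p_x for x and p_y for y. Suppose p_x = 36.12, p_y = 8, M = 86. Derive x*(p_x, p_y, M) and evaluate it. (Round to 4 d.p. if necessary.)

x* = 0

Linear utility — the consumer picks whichever good has higher MU/price: 3/36.12 = 0.0831 vs 7/8 = 0.875.
y gives more utility per dollar, so spend all income on y: y* = M/p_y, x* = 0.
Numerically: x* = 0, y* = 10.75.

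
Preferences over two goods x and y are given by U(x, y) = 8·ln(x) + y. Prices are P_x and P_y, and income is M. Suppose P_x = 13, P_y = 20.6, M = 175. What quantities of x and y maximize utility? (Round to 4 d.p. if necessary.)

x* = 12.6769, y* = 0.4951

MU_x = 8/x, MU_y = 1. Tangency: 8/x = P_x/P_y.
So x*(P_x,P_y) = 8·P_y/P_x, independent of income; and y* = (M − 8·P_y)/P_y.
At the given prices: x* = 8·20.6/13 = 12.6769, and y* = 0.4951.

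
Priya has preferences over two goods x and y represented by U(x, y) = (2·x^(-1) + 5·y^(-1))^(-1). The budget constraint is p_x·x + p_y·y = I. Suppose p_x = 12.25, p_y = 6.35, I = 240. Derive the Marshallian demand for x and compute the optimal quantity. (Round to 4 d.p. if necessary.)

x* = 9.162

From the CES first-order condition, (2/5)·(y/x)^(2) = p_x/p_y.
Solve for the ratio: y/x = [(5/2)·p_x/p_y]^(0.5).
Substitute y = (y/x)·x into the budget: x* = I/(p_x + p_y·(y/x)).
Numerically y/x = 2.196095, so x* = 240/(12.25 + 6.35·2.196095) = 9.162.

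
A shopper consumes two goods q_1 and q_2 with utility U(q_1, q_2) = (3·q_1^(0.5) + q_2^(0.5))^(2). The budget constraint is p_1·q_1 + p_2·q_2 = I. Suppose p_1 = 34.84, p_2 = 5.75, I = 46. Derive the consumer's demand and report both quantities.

q_1* = 0.7891, q_2* = 3.2188

With the ratio pinned down, the budget gives q_1* = I/(p_1 + p_2·(q_2/q_1)) and q_2* = (q_2/q_1)·q_1*.
Numerically q_2/q_1 = 4.079229, so q_1* = 46/(34.84 + 5.75·4.079229) = 0.7891 and q_2* = 4.079229·0.7891 = 3.2188.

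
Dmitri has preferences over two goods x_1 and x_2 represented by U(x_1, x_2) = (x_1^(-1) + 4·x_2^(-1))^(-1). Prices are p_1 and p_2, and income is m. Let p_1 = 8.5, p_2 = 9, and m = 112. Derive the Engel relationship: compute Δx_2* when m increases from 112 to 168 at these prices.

Δx_2* = 4.1875

From the CES first-order condition, (1/4)·(x_2/x_1)^(2) = p_1/p_2.
Solve for the ratio: x_2/x_1 = [4·p_1/p_2]^(0.5).
With the ratio pinned down, the budget gives x_1* = m/(p_1 + p_2·(x_2/x_1)) and x_2* = (x_2/x_1)·x_1*.
Numerically x_2/x_1 = 1.943651, so x_1* = 112/(8.5 + 9·1.943651) = 4.3089 and x_2* = 1.943651·4.3089 = 8.375.
At m' = 168: x_2* = 12.5624. Change: 12.5624 − 8.375 = 4.1875.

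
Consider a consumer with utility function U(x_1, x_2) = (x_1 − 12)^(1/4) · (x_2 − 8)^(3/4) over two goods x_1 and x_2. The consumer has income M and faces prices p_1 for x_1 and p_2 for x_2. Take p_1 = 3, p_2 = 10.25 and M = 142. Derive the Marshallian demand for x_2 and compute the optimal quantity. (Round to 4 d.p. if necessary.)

This is Cobb-Douglas in (x_1−12, x_2−8): tangency gives 0.25·p_2·(x_2−8) = 0.75·p_1·(x_1−12).
After buying the subsistence bundle (12, 8), a share 0.25 of the remaining income goes to x_1: x_1* = 12 + 0.25·(M − 12p_1 − 8p_2)/p_1.
Discretionary income = 142 − 12·3 − 8·10.25 = 24; x_2* = 8 + 0.75·24/10.25 = 9.7561.

x_2* = 9.7561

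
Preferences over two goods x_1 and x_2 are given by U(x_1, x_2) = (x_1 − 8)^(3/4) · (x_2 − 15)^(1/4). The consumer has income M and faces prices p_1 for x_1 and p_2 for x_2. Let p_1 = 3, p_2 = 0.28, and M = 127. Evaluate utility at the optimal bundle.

V = 33.9553

Let x_1' = x_1−8, x_2' = x_2−15. MRS = 3·x_2'/x_1' = p_1/p_2.
After buying the subsistence bundle (8, 15), a share 0.75 of the remaining income goes to x_1: x_1* = 8 + 0.75·(M − 8p_1 − 15p_2)/p_1.
Discretionary income = 127 − 8·3 − 15·0.28 = 98.8; x_1* = 8 + 0.75·98.8/3 = 32.7; x_2* = 15 + 0.25·98.8/0.28 = 103.2143.
Utility at the optimum: U(32.7, 103.2143) = 33.9553.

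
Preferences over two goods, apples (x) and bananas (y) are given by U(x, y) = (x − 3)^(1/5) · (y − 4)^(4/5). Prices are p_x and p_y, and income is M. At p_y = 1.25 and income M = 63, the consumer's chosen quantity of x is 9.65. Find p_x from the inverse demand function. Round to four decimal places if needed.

p_x = 1.6

This is Cobb-Douglas in (x−3, y−4): tangency gives 0.2·p_y·(y−4) = 0.8·p_x·(x−3).
Substituting into the budget: x* = 3 + 0.2·(M − 3·p_x − 4·p_y)/p_x, and y* = 4 + 0.8·(…)/p_y.
Set x* = 9.65 in the demand function and solve for p_x: p_x = 1.6.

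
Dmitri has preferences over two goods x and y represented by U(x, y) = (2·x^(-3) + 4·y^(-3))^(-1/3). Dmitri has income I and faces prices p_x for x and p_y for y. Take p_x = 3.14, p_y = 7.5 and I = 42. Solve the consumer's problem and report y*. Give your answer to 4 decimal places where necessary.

y* = 3.8952

MU_x ∝ 2·x^(-4), MU_y ∝ 4·y^(-4), so MRS = (1/2)·(y/x)^(4) = p_x/p_y.
Hence y/x = (2·p_x/p_y)^(1/(4)), i.e. raised to the 0.25 power.
With the ratio pinned down, the budget gives x* = I/(p_x + p_y·(y/x)) and y* = (y/x)·x*.
Numerically y/x = 0.956587, so x* = 42/(3.14 + 7.5·0.956587) = 4.072 and y* = 0.956587·4.072 = 3.8952.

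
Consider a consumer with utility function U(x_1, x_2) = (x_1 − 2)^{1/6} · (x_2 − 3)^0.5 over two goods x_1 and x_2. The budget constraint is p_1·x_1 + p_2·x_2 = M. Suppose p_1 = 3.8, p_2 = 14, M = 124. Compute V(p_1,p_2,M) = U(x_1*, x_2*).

V = 2.6014

Let x_1' = x_1−2, x_2' = x_2−3. MRS = (1/3)·x_2'/x_1' = p_1/p_2.
After buying the subsistence bundle (2, 3), a share 0.25 of the remaining income goes to x_1: x_1* = 2 + 0.25·(M − 2p_1 − 3p_2)/p_1.
Discretionary income = 124 − 2·3.8 − 3·14 = 74.4; x_1* = 2 + 0.25·74.4/3.8 = 6.8947; x_2* = 3 + 0.75·74.4/14 = 6.9857.
Utility at the optimum: U(6.8947, 6.9857) = 2.6014.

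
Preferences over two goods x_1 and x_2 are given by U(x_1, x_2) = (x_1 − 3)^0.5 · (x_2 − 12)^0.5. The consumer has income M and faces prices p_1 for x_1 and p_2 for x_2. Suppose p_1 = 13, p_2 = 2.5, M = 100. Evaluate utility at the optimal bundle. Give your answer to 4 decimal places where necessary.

V = 2.7189

Let x_1' = x_1−3, x_2' = x_2−12. MRS = x_2'/x_1' = p_1/p_2.
Substituting into the budget: x_1* = 3 + 0.5·(M − 3·p_1 − 12·p_2)/p_1, and x_2* = 12 + 0.5·(…)/p_2.
Discretionary income = 100 − 3·13 − 12·2.5 = 31; x_1* = 3 + 0.5·31/13 = 4.1923; x_2* = 12 + 0.5·31/2.5 = 18.2.
Utility at the optimum: U(4.1923, 18.2) = 2.7189.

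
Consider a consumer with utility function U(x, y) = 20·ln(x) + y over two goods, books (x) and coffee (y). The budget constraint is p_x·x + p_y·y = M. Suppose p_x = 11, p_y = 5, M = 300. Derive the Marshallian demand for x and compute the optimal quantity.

x* = 9.0909

MU_x = 20/x, MU_y = 1. Tangency: 20/x = p_x/p_y.
So x*(p_x,p_y) = 20·p_y/p_x, independent of income; and y* = (M − 20·p_y)/p_y.
At the given prices: x* = 20·5/11 = 9.0909.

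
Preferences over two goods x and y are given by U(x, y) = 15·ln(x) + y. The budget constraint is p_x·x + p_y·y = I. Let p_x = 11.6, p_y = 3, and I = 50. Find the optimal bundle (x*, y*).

So x*(p_x,p_y) = 15·p_y/p_x, independent of income; and y* = (I − 15·p_y)/p_y.
At the given prices: x* = 15·3/11.6 = 3.8793, and y* = 1.6667.

x* = 3.8793, y* = 1.6667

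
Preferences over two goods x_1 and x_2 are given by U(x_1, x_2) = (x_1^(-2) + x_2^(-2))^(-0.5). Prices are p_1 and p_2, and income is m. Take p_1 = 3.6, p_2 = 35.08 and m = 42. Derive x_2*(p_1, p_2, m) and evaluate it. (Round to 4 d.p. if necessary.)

From the CES first-order condition, (x_2/x_1)^(3) = p_1/p_2.
Hence x_2/x_1 = (p_1/p_2)^(1/(3)), i.e. raised to the 1/3 power.
Substitute x_2 = (x_2/x_1)·x_1 into the budget: x_1* = m/(p_1 + p_2·(x_2/x_1)).
Numerically x_2/x_1 = 0.468182, so x_1* = 42/(3.6 + 35.08·0.468182) = 2.0975 and x_2* = 0.468182·2.0975 = 0.982.

x_2* = 0.982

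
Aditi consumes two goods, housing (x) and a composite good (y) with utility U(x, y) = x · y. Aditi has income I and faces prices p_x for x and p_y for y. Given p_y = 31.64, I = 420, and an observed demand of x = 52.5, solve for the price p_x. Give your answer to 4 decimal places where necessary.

p_x = 4

Tangency: MRS = y/x = p_x/p_y.
Rearranging, p_y·y = p_x·x. Substituting into the budget gives p_x·x·(1 + 1) = I.
Demand: x*(p_x,p_y,I) = 0.5·I/p_x and y* = 0.5·I/p_y.
Set x* = 52.5 in the demand function and solve for p_x: p_x = 4.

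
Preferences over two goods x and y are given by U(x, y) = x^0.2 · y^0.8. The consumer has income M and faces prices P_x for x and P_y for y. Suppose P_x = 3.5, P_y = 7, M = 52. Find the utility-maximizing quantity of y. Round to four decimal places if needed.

MU_x/MU_y = (0.2·y)/(0.8·x); tangency sets this equal to P_x/P_y.
So 0.2·P_y·y = 0.8·P_x·x; combined with the budget, a share 0.2 of income goes to x.
Demand: x*(P_x,P_y,M) = 0.2·M/P_x and y* = 0.8·M/P_y.
At P_x=3.5, P_y=7, M=52: y* = 0.8·52/7 = 5.9429.

y* = 5.9429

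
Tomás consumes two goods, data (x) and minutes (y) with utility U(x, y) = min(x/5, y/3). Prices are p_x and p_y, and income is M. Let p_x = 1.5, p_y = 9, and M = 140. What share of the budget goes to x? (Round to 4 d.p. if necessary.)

share on x = 0.2174

Leontief preferences: the optimum is at the kink where x/5 = y/3, i.e. y = (3/5)·x.
Budget: p_x·x + p_y·(3/5)·x = M, so (5·p_x + 3·p_y)·x = 5·M.
Demand: x*(p_x,p_y,M) = 5·M/(5·p_x + 3·p_y), y* = 3·M/(5·p_x + 3·p_y).
Here 5·1.5 + 3·9 = 34.5, giving x* = 20.2899 and y* = 12.1739.
Expenditure on x: 1.5·20.2899 = 30.4348; share = 0.2174.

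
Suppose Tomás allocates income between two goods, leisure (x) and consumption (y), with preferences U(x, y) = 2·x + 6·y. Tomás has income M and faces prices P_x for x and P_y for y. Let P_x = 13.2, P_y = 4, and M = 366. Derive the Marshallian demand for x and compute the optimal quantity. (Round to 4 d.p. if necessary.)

x* = 0

Linear utility — the consumer picks whichever good has higher MU/price: 2/13.2 = 0.1515 vs 6/4 = 1.5.
y gives more utility per dollar, so spend all income on y: y* = M/P_y, x* = 0.
Numerically: x* = 0, y* = 91.5.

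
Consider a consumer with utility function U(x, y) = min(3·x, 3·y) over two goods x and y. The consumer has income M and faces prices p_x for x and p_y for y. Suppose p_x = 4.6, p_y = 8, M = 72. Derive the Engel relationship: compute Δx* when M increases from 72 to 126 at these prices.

With perfect complements, no substitution: consume in ratio x:y = 3:3.
Budget: p_x·x + p_y·x = M, so (3·p_x + 3·p_y)·x = 3·M.
Demand: x*(p_x,p_y,M) = 3·M/(3·p_x + 3·p_y), y* = 3·M/(3·p_x + 3·p_y).
Here 3·4.6 + 3·8 = 37.8, giving x* = 5.7143.
At M' = 126: x* = 10. Change: 10 − 5.7143 = 4.2857.

Δx* = 4.2857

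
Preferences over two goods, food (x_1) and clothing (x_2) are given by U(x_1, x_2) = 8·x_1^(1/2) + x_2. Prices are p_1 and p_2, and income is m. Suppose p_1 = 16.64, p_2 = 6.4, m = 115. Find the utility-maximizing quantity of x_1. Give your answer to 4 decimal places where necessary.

x_1* = 2.3669

Utility is quasi-linear in x_2; the FOC for x_1 is 4/√x_1 = p_1/p_2.
Thus x_1* = (4·p_2/p_1)² — independent of m — with the rest of income spent on x_2.
Plugging in: x_1* = (4·6.4/16.64)² = 2.3669.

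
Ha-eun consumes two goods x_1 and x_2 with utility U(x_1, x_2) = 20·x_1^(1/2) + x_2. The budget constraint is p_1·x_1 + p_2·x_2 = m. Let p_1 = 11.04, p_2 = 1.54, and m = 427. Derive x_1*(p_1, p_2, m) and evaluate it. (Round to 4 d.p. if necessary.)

x_1* = 1.9458

Utility is quasi-linear in x_2; the FOC for x_1 is 10/√x_1 = p_1/p_2.
Solve: √x_1 = 10·p_2/p_1, so x_1*(p_1,p_2) = (10·p_2/p_1)², and x_2* = (m − p_1·x_1*)/p_2.
Plugging in: x_1* = (10·1.54/11.04)² = 1.9458.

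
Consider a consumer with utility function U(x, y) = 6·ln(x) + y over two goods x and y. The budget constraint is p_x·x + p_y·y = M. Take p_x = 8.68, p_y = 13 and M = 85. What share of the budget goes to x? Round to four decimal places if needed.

MU_x = 6/x, MU_y = 1. Tangency: 6/x = p_x/p_y.
So x*(p_x,p_y) = 6·p_y/p_x, independent of income; and y* = (M − 6·p_y)/p_y.
At the given prices: x* = 6·13/8.68 = 8.9862, and y* = 0.5385.
Expenditure on x: 8.68·8.9862 = 78; share = 0.9176.

share on x = 0.9176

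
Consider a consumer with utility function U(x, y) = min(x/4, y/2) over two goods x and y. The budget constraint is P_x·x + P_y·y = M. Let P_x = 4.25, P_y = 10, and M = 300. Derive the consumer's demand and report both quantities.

With perfect complements, no substitution: consume in ratio x:y = 4:2.
Budget: P_x·x + P_y·(1/2)·x = M, so (4·P_x + 2·P_y)·x = 4·M.
Demand: x*(P_x,P_y,M) = 4·M/(4·P_x + 2·P_y), y* = 2·M/(4·P_x + 2·P_y).
Here 4·4.25 + 2·10 = 37, giving x* = 32.4324 and y* = 16.2162.

x* = 32.4324, y* = 16.2162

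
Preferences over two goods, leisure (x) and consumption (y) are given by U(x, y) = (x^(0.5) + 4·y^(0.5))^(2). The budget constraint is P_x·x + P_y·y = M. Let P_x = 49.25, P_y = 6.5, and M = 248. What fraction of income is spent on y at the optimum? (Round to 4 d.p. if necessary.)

MRS = MU_x/MU_y = (1/4)·(y/x)^(0.5). Set equal to P_x/P_y.
Solve for the ratio: y/x = [4·P_x/P_y]^(2).
Substitute y = (y/x)·x into the budget: x* = M/(P_x + P_y·(y/x)).
Numerically y/x = 918.556213, so x* = 248/(49.25 + 6.5·918.556213) = 0.0412 and y* = 918.556213·0.0412 = 37.8417.
Expenditure on y: 6.5·37.8417 = 245.9711; share = 0.9918.

share on y = 0.9918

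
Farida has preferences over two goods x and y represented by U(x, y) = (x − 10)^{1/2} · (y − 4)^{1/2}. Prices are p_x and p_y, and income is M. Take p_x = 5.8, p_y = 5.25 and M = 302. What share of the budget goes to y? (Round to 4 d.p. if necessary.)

This is Cobb-Douglas in (x−10, y−4): tangency gives 0.5·p_y·(y−4) = 0.5·p_x·(x−10).
Substituting into the budget: x* = 10 + 0.5·(M − 10·p_x − 4·p_y)/p_x, and y* = 4 + 0.5·(…)/p_y.
Discretionary income = 302 − 10·5.8 − 4·5.25 = 223; x* = 10 + 0.5·223/5.8 = 29.2241; y* = 4 + 0.5·223/5.25 = 25.2381.
Expenditure on y: 5.25·25.2381 = 132.5; share = 0.4387.

share on y = 0.4387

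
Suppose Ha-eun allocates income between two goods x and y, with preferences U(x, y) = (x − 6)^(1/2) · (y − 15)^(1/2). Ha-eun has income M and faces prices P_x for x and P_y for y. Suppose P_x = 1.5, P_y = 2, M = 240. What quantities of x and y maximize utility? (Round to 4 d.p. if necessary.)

x* = 73, y* = 65.25

This is Cobb-Douglas in (x−6, y−15): tangency gives 0.5·P_y·(y−15) = 0.5·P_x·(x−6).
Substituting into the budget: x* = 6 + 0.5·(M − 6·P_x − 15·P_y)/P_x, and y* = 15 + 0.5·(…)/P_y.
Discretionary income = 240 − 6·1.5 − 15·2 = 201; x* = 6 + 0.5·201/1.5 = 73; y* = 15 + 0.5·201/2 = 65.25.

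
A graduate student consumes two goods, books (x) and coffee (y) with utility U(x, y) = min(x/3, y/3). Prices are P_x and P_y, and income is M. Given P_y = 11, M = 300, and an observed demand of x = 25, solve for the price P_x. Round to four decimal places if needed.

P_x = 1

With perfect complements, no substitution: consume in ratio x:y = 3:3.
Budget: P_x·x + P_y·x = M, so (3·P_x + 3·P_y)·x = 3·M.
Demand: x*(P_x,P_y,M) = 3·M/(3·P_x + 3·P_y), y* = 3·M/(3·P_x + 3·P_y).
Set x* = 25 in the demand function and solve for P_x: P_x = 1.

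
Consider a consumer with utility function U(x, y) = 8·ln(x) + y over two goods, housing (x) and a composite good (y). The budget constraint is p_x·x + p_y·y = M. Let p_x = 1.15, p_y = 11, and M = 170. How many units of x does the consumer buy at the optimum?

x* = 76.5217

MU_x = 8/x, MU_y = 1. Tangency: 8/x = p_x/p_y.
So x*(p_x,p_y) = 8·p_y/p_x, independent of income; and y* = (M − 8·p_y)/p_y.
At the given prices: x* = 8·11/1.15 = 76.5217.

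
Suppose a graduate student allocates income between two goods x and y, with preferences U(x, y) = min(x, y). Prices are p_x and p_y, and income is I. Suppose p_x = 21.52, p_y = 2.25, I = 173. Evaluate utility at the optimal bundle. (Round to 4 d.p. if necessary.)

With perfect complements, no substitution: consume in ratio x:y = 1:1.
Budget: p_x·x + p_y·x = I, so (p_x + p_y)·x = I.
Demand: x*(p_x,p_y,I) = I/(p_x + p_y), y* = I/(p_x + p_y).
Here 21.52 + 2.25 = 23.77, giving x* = 7.2781 and y* = 7.2781.
Utility at the optimum: U(7.2781, 7.2781) = 7.2781.

V = 7.2781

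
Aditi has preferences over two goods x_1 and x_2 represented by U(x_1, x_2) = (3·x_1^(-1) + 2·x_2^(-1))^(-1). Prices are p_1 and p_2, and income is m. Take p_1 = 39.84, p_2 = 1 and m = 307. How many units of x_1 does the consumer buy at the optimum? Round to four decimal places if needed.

MU_x_1 ∝ 3·x_1^(-2), MU_x_2 ∝ 2·x_2^(-2), so MRS = (3/2)·(x_2/x_1)^(2) = p_1/p_2.
Hence x_2/x_1 = ((2/3)·p_1/p_2)^(1/(2)), i.e. raised to the 0.5 power.
Substitute x_2 = (x_2/x_1)·x_1 into the budget: x_1* = m/(p_1 + p_2·(x_2/x_1)).
Numerically x_2/x_1 = 5.153639, so x_1* = 307/(39.84 + 1·5.153639) = 6.8232.

x_1* = 6.8232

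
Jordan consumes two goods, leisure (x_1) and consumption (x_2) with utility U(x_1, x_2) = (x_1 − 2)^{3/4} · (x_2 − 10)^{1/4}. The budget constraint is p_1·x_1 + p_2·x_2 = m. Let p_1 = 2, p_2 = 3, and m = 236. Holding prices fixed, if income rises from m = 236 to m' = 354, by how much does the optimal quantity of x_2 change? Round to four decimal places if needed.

Δx_2* = 9.8333

MRS = 3·(x_2−10)/(x_1−2). Tangency with p_1/p_2 gives x_2−10 = (1/3)·(p_1/p_2)·(x_1−2).
Substituting into the budget: x_1* = 2 + 0.75·(m − 2·p_1 − 10·p_2)/p_1, and x_2* = 10 + 0.25·(…)/p_2.
Discretionary income = 236 − 2·2 − 10·3 = 202; x_2* = 10 + 0.25·202/3 = 26.8333.
At m' = 354: x_2* = 36.6667. Change: 36.6667 − 26.8333 = 9.8333.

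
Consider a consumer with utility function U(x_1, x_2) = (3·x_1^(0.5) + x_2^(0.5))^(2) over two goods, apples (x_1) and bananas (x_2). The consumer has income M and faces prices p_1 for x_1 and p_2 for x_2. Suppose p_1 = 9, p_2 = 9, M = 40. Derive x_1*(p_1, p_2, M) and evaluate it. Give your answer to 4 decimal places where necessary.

Numerically x_2/x_1 = 0.111111, so x_1* = 40/(9 + 9·0.111111) = 4.

x_1* = 4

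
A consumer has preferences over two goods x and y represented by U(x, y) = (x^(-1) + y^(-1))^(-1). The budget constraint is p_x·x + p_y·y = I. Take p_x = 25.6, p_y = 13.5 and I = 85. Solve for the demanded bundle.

x* = 1.9235, y* = 2.6488

MU_x ∝ x^(-2), MU_y ∝ y^(-2), so MRS = (y/x)^(2) = p_x/p_y.
Solve for the ratio: y/x = [p_x/p_y]^(0.5).
With the ratio pinned down, the budget gives x* = I/(p_x + p_y·(y/x)) and y* = (y/x)·x*.
Numerically y/x = 1.377061, so x* = 85/(25.6 + 13.5·1.377061) = 1.9235 and y* = 1.377061·1.9235 = 2.6488.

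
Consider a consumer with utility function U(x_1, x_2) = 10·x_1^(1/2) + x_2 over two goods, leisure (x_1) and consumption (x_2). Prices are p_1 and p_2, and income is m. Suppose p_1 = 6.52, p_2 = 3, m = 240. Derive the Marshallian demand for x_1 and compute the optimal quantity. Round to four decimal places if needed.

MU_x_1 = 5/√x_1, MU_x_2 = 1. Tangency: 5/√x_1 = p_1/p_2.
Solve: √x_1 = 5·p_2/p_1, so x_1*(p_1,p_2) = (5·p_2/p_1)², and x_2* = (m − p_1·x_1*)/p_2.
Plugging in: x_1* = (5·3/6.52)² = 5.2928.

x_1* = 5.2928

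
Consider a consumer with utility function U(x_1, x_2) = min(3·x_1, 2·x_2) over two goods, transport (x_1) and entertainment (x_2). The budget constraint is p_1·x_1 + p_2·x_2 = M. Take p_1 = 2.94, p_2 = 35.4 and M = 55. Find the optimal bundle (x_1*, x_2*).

x_1* = 0.9814, x_2* = 1.4722

Demand: x_1*(p_1,p_2,M) = 2·M/(2·p_1 + 3·p_2), x_2* = 3·M/(2·p_1 + 3·p_2).
Here 2·2.94 + 3·35.4 = 112.08, giving x_1* = 0.9814 and x_2* = 1.4722.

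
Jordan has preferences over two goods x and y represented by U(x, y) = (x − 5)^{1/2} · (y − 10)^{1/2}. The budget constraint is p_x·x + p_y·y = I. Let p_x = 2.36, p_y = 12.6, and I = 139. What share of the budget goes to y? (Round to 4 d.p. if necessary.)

This is Cobb-Douglas in (x−5, y−10): tangency gives 0.5·p_y·(y−10) = 0.5·p_x·(x−5).
Substituting into the budget: x* = 5 + 0.5·(I − 5·p_x − 10·p_y)/p_x, and y* = 10 + 0.5·(…)/p_y.
Discretionary income = 139 − 5·2.36 − 10·12.6 = 1.2; x* = 5 + 0.5·1.2/2.36 = 5.2542; y* = 10 + 0.5·1.2/12.6 = 10.0476.
Expenditure on y: 12.6·10.0476 = 126.6; share = 0.9108.

share on y = 0.9108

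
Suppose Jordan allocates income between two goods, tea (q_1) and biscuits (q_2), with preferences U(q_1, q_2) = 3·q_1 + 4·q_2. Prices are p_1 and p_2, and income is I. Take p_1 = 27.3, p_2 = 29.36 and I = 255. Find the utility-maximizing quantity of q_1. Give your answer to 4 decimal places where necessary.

Perfect substitutes: compare marginal utility per dollar. 3/p_1 vs 4/p_2 → 0.1099 vs 0.1362.
q_2 gives more utility per dollar, so spend all income on q_2: q_2* = I/p_2, q_1* = 0.
Numerically: q_1* = 0, q_2* = 8.6853.

q_1* = 0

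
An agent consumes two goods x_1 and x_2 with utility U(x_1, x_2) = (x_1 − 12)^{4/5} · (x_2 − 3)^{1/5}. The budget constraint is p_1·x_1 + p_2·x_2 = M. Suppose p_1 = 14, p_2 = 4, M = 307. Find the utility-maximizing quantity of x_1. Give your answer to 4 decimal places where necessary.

This is Cobb-Douglas in (x_1−12, x_2−3): tangency gives 0.8·p_2·(x_2−3) = 0.2·p_1·(x_1−12).
Substituting into the budget: x_1* = 12 + 0.8·(M − 12·p_1 − 3·p_2)/p_1, and x_2* = 3 + 0.2·(…)/p_2.
Discretionary income = 307 − 12·14 − 3·4 = 127; x_1* = 12 + 0.8·127/14 = 19.2571.

x_1* = 19.2571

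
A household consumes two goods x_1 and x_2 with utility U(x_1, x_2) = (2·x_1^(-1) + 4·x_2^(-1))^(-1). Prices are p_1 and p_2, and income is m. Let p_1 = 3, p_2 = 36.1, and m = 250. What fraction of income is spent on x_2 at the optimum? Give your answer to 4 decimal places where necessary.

From the CES first-order condition, (1/2)·(x_2/x_1)^(2) = p_1/p_2.
Hence x_2/x_1 = (2·p_1/p_2)^(1/(2)), i.e. raised to the 0.5 power.
With the ratio pinned down, the budget gives x_1* = m/(p_1 + p_2·(x_2/x_1)) and x_2* = (x_2/x_1)·x_1*.
Numerically x_2/x_1 = 0.407682, so x_1* = 250/(3 + 36.1·0.407682) = 14.1105 and x_2* = 0.407682·14.1105 = 5.7526.
Expenditure on x_2: 36.1·5.7526 = 207.6686; share = 0.8307.

share on x_2 = 0.8307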